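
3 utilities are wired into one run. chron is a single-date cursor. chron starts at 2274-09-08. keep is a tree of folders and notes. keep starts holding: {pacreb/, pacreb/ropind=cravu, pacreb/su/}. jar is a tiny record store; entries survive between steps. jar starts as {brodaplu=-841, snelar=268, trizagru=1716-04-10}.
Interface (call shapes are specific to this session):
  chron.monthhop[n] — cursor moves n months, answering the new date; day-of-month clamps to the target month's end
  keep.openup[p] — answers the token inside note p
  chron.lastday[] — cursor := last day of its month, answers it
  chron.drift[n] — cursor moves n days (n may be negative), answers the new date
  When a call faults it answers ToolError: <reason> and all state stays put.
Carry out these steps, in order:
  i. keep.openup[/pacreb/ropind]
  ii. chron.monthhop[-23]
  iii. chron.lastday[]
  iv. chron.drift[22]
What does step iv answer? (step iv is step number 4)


Answer: 2272-11-22

Derivation:
CALL keep.openup[/pacreb/ropind]
RET  cravu
CALL chron.monthhop[-23]
RET  2272-10-08
CALL chron.lastday[]
RET  2272-10-31
CALL chron.drift[22]
RET  2272-11-22


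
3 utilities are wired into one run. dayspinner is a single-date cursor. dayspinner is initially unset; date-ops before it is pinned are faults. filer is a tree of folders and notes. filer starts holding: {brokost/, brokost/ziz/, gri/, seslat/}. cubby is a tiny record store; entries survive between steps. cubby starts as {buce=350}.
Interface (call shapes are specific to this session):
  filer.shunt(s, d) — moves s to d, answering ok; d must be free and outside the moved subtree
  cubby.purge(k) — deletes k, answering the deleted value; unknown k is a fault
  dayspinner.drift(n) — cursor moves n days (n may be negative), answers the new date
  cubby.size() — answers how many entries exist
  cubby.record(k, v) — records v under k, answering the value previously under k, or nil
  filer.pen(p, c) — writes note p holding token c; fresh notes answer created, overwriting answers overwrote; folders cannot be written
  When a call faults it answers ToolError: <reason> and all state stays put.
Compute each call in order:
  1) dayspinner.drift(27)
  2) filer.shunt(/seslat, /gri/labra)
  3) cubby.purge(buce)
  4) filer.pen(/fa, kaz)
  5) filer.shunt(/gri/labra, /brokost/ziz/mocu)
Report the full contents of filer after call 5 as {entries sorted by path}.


Answer: {brokost/, brokost/ziz/, brokost/ziz/mocu/, fa=kaz, gri/}

Derivation:
I use dayspinner.drift with n: 27, — result: ToolError: no date set.
I invoke filer.shunt with s: /seslat, d: /gri/labra, which returns ok.
Using cubby.purge with k: buce, yielding 350.
I call filer.pen with p: /fa, c: kaz, giving created.
Calling filer.shunt with s: /gri/labra, d: /brokost/ziz/mocu, — result: ok.


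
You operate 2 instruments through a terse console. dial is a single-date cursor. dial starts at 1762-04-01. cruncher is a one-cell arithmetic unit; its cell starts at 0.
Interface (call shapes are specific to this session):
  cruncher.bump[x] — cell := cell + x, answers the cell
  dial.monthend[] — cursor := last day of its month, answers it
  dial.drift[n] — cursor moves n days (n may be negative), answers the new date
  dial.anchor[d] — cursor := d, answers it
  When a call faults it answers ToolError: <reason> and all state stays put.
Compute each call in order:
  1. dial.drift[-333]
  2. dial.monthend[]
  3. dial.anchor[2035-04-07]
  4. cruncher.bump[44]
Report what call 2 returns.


-- 1. dial.drift(n: -333) => 1761-05-03
-- 2. dial.monthend() => 1761-05-31
-- 3. dial.anchor(d: 2035-04-07) => 2035-04-07
-- 4. cruncher.bump(x: 44) => 44

Answer: 1761-05-31


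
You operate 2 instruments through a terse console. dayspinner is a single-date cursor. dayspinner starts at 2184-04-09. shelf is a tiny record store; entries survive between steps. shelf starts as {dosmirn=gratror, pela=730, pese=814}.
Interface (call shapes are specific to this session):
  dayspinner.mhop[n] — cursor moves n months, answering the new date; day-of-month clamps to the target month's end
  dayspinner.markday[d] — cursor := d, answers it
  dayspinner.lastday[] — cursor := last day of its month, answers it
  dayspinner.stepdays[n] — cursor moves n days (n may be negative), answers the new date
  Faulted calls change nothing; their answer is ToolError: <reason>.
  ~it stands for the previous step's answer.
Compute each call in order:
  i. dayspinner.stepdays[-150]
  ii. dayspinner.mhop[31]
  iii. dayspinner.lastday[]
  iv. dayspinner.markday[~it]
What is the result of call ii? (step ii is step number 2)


Answer: 2186-06-11

Derivation:
Then dayspinner.stepdays with n: -150, yielding 2183-11-11.
Using dayspinner.mhop with n: 31: 2186-06-11.
Invoking dayspinner.lastday, and see 2186-06-30.
I run dayspinner.markday with d: ~it, — result: 2186-06-30.


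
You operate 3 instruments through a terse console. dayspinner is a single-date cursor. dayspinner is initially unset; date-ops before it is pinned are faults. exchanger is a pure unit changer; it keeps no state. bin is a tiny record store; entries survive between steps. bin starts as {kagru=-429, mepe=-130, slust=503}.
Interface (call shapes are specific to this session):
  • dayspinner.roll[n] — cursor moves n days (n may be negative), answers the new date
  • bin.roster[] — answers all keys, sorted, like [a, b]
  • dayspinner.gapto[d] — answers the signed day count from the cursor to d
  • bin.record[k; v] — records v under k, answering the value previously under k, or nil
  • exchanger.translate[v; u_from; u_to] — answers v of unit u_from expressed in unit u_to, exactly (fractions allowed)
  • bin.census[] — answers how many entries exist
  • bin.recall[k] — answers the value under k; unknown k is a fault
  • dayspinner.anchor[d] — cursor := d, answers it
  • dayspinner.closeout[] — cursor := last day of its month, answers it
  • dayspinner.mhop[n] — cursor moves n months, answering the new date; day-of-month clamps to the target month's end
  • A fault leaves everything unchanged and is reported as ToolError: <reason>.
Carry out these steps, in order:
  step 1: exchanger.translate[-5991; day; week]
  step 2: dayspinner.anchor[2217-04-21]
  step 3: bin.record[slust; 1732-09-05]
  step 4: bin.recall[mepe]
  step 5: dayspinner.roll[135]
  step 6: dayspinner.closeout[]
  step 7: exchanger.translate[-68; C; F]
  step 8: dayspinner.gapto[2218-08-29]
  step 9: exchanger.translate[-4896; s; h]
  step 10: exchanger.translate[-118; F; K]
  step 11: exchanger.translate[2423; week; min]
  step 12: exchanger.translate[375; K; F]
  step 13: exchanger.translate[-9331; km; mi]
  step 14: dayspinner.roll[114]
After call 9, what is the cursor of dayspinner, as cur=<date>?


Answer: cur=2217-09-30

Derivation:
> exchanger.translate v→-5991 u_from→day u_to→week
= -5991/7
> dayspinner.anchor d→2217-04-21
= 2217-04-21
> bin.record k→slust v→1732-09-05
= 503
> bin.recall k→mepe
= -130
> dayspinner.roll n→135
= 2217-09-03
> dayspinner.closeout
= 2217-09-30
> exchanger.translate v→-68 u_from→C u_to→F
= -452/5
> dayspinner.gapto d→2218-08-29
= 333
> exchanger.translate v→-4896 u_from→s u_to→h
= -34/25
> exchanger.translate v→-118 u_from→F u_to→K
= 11389/60
> exchanger.translate v→2423 u_from→week u_to→min
= 24423840
> exchanger.translate v→375 u_from→K u_to→F
= 21533/100
> exchanger.translate v→-9331 u_from→km u_to→mi
= -145796875/25146
> dayspinner.roll n→114
= 2218-01-22


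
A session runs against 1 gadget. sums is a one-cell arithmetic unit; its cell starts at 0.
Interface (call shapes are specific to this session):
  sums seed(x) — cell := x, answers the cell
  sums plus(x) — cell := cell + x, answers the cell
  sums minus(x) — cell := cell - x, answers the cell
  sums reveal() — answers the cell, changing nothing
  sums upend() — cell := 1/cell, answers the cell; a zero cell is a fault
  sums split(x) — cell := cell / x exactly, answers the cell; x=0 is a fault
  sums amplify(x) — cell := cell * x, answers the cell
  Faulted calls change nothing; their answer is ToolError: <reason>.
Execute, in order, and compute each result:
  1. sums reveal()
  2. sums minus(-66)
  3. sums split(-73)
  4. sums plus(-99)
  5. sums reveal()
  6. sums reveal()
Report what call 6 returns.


Now I run sums reveal(), giving 0.
I use sums minus using x→-66, and observe 66.
I try sums split using x→-73, — result: -66/73.
I try sums plus using x→-99: -7293/73.
Calling sums reveal(), — result: -7293/73.
I try sums reveal, and see -7293/73.

Answer: -7293/73


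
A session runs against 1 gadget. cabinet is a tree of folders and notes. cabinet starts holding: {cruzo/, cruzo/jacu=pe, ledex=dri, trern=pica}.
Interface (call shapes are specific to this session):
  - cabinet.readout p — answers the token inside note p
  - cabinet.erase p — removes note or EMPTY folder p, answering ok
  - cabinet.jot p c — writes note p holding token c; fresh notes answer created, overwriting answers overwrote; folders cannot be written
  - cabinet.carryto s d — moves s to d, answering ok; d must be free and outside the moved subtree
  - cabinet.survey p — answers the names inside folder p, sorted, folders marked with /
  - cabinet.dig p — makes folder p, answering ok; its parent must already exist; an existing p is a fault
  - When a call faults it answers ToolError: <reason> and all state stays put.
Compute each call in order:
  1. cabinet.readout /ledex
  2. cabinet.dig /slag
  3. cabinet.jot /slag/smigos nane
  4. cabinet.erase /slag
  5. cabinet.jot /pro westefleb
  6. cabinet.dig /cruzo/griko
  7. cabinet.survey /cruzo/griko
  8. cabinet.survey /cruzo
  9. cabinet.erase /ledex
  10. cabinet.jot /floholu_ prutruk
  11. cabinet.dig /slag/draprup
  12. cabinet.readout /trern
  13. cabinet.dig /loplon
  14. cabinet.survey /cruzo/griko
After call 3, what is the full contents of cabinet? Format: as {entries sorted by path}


·→ readout(p→/ledex)
·← dri
·→ dig(p→/slag)
·← ok
·→ jot(p→/slag/smigos, c→nane)
·← created
·→ erase(p→/slag)
·← ToolError: not empty
·→ jot(p→/pro, c→westefleb)
·← created
·→ dig(p→/cruzo/griko)
·← ok
·→ survey(p→/cruzo/griko)
·← []
·→ survey(p→/cruzo)
·← [griko/, jacu]
·→ erase(p→/ledex)
·← ok
·→ jot(p→/floholu_, c→prutruk)
·← created
·→ dig(p→/slag/draprup)
·← ok
·→ readout(p→/trern)
·← pica
·→ dig(p→/loplon)
·← ok
·→ survey(p→/cruzo/griko)
·← []

Answer: {cruzo/, cruzo/jacu=pe, ledex=dri, slag/, slag/smigos=nane, trern=pica}


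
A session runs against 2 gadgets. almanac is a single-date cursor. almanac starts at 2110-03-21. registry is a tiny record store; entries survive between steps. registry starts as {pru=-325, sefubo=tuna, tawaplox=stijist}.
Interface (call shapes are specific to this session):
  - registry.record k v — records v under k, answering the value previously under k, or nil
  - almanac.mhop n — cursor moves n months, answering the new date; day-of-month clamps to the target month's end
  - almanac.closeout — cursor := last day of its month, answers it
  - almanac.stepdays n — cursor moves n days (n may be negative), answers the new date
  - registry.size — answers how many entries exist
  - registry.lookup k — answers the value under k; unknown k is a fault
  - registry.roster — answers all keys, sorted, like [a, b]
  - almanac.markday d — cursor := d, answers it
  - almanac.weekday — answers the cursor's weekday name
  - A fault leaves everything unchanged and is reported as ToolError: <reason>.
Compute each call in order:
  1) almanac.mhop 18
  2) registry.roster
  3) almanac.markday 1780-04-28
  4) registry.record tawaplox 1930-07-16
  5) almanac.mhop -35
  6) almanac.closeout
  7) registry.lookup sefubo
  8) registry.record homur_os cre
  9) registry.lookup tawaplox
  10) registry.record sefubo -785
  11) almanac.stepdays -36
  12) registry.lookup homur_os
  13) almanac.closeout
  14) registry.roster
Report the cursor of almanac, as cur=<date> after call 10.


Answer: cur=1777-05-31

Derivation:
Step: almanac.mhop[18]
Result: 2111-09-21
Step: registry.roster[]
Result: [pru, sefubo, tawaplox]
Step: almanac.markday[1780-04-28]
Result: 1780-04-28
Step: registry.record[tawaplox; 1930-07-16]
Result: stijist
Step: almanac.mhop[-35]
Result: 1777-05-28
Step: almanac.closeout[]
Result: 1777-05-31
Step: registry.lookup[sefubo]
Result: tuna
Step: registry.record[homur_os; cre]
Result: nil
Step: registry.lookup[tawaplox]
Result: 1930-07-16
Step: registry.record[sefubo; -785]
Result: tuna
Step: almanac.stepdays[-36]
Result: 1777-04-25
Step: registry.lookup[homur_os]
Result: cre
Step: almanac.closeout[]
Result: 1777-04-30
Step: registry.roster[]
Result: [homur_os, pru, sefubo, tawaplox]


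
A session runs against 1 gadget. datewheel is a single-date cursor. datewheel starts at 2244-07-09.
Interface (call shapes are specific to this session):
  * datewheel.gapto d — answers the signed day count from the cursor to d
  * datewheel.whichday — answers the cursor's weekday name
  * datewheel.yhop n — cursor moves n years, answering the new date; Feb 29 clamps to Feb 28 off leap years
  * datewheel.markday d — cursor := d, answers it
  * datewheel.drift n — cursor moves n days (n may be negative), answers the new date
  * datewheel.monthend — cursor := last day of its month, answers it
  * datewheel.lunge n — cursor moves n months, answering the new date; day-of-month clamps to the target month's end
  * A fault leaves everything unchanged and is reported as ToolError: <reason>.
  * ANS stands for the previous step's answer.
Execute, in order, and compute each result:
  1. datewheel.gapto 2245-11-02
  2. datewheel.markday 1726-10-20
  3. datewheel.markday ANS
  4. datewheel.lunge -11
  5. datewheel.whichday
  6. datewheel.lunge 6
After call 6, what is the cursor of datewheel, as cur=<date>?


==> datewheel.gapto(d: 2245-11-02)
<== 481
==> datewheel.markday(d: 1726-10-20)
<== 1726-10-20
==> datewheel.markday(d: ANS)
<== 1726-10-20
==> datewheel.lunge(n: -11)
<== 1725-11-20
==> datewheel.whichday()
<== Tuesday
==> datewheel.lunge(n: 6)
<== 1726-05-20

Answer: cur=1726-05-20


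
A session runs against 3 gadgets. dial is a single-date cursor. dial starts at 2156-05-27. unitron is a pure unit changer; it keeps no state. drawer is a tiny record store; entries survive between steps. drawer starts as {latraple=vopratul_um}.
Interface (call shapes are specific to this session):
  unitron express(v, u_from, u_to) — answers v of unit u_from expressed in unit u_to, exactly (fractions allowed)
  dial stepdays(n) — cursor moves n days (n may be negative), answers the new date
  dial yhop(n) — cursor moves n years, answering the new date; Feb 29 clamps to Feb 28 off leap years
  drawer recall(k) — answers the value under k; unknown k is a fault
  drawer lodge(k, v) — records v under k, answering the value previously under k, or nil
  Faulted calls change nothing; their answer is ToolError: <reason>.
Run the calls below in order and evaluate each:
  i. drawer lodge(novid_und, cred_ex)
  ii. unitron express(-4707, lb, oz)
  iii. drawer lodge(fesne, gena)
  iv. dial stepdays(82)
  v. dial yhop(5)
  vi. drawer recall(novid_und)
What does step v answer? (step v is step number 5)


Answer: 2161-08-17

Derivation:
Do: drawer lodge[k: novid_und; v: cred_ex]
See: nil
Do: unitron express[v: -4707; u_from: lb; u_to: oz]
See: -75312
Do: drawer lodge[k: fesne; v: gena]
See: nil
Do: dial stepdays[n: 82]
See: 2156-08-17
Do: dial yhop[n: 5]
See: 2161-08-17
Do: drawer recall[k: novid_und]
See: cred_ex


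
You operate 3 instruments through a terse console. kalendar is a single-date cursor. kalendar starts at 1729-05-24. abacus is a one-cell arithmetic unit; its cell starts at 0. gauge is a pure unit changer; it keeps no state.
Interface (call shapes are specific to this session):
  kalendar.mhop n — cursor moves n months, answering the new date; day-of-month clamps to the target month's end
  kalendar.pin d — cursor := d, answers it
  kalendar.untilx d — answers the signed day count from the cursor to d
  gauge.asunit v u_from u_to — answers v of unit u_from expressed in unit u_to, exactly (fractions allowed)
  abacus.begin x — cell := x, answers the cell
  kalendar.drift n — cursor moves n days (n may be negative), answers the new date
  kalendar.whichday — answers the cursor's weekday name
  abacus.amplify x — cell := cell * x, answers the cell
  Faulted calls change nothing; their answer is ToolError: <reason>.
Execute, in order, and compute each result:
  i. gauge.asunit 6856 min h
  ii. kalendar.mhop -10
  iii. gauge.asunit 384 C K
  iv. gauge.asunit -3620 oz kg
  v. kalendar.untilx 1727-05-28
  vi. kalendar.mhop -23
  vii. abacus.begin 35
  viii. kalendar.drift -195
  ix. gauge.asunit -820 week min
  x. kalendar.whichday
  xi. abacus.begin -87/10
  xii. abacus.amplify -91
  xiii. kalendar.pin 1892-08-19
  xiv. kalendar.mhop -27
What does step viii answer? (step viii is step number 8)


Step: gauge.asunit[v→6856; u_from→min; u_to→h]
Result: 1714/15
Step: kalendar.mhop[n→-10]
Result: 1728-07-24
Step: gauge.asunit[v→384; u_from→C; u_to→K]
Result: 13143/20
Step: gauge.asunit[v→-3620; u_from→oz; u_to→kg]
Result: -8210021897/80000000
Step: kalendar.untilx[d→1727-05-28]
Result: -423
Step: kalendar.mhop[n→-23]
Result: 1726-08-24
Step: abacus.begin[x→35]
Result: 35
Step: kalendar.drift[n→-195]
Result: 1726-02-10
Step: gauge.asunit[v→-820; u_from→week; u_to→min]
Result: -8265600
Step: kalendar.whichday[]
Result: Sunday
Step: abacus.begin[x→-87/10]
Result: -87/10
Step: abacus.amplify[x→-91]
Result: 7917/10
Step: kalendar.pin[d→1892-08-19]
Result: 1892-08-19
Step: kalendar.mhop[n→-27]
Result: 1890-05-19

Answer: 1726-02-10


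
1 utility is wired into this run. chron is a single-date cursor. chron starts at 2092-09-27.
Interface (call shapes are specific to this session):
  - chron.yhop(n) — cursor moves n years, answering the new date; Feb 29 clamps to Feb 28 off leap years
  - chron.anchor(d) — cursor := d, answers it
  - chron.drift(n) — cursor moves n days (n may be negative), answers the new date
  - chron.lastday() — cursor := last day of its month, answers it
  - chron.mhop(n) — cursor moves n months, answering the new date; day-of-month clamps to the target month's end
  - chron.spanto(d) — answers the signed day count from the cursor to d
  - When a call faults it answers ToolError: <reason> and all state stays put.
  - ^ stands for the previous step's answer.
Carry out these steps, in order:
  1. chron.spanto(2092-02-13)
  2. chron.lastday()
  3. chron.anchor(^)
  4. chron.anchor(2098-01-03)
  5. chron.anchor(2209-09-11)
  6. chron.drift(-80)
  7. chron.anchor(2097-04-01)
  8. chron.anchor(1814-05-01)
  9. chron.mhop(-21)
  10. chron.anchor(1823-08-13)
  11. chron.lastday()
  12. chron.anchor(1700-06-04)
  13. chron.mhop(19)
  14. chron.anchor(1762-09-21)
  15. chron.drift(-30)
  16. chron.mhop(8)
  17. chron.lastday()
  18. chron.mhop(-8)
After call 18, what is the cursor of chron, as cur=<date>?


$ chron.spanto 2092-02-13
:: -227
$ chron.lastday
:: 2092-09-30
$ chron.anchor ^
:: 2092-09-30
$ chron.anchor 2098-01-03
:: 2098-01-03
$ chron.anchor 2209-09-11
:: 2209-09-11
$ chron.drift -80
:: 2209-06-23
$ chron.anchor 2097-04-01
:: 2097-04-01
$ chron.anchor 1814-05-01
:: 1814-05-01
$ chron.mhop -21
:: 1812-08-01
$ chron.anchor 1823-08-13
:: 1823-08-13
$ chron.lastday
:: 1823-08-31
$ chron.anchor 1700-06-04
:: 1700-06-04
$ chron.mhop 19
:: 1702-01-04
$ chron.anchor 1762-09-21
:: 1762-09-21
$ chron.drift -30
:: 1762-08-22
$ chron.mhop 8
:: 1763-04-22
$ chron.lastday
:: 1763-04-30
$ chron.mhop -8
:: 1762-08-30

Answer: cur=1762-08-30


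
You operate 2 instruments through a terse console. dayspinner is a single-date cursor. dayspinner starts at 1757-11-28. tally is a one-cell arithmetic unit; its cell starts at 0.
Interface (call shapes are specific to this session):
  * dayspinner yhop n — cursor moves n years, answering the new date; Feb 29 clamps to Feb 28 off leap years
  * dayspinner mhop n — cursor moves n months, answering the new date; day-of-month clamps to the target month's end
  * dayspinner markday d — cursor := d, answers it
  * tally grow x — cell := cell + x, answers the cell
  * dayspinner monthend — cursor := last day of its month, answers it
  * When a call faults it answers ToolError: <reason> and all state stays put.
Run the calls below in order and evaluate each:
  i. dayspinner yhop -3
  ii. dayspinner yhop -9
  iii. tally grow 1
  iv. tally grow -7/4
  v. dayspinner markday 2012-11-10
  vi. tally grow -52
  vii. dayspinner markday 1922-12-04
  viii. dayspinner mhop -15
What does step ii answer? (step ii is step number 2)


Answer: 1745-11-28

Derivation:
Calling dayspinner yhop on -3, yielding 1754-11-28.
Next I call dayspinner yhop on -9: 1745-11-28.
Next I call tally grow on 1, and observe 1.
Then tally grow on -7/4: -3/4.
I run dayspinner markday on 2012-11-10, — result: 2012-11-10.
Next I call tally grow on -52, and get -211/4.
Next I call dayspinner markday on 1922-12-04, → 1922-12-04.
Invoking dayspinner mhop on -15: 1921-09-04.


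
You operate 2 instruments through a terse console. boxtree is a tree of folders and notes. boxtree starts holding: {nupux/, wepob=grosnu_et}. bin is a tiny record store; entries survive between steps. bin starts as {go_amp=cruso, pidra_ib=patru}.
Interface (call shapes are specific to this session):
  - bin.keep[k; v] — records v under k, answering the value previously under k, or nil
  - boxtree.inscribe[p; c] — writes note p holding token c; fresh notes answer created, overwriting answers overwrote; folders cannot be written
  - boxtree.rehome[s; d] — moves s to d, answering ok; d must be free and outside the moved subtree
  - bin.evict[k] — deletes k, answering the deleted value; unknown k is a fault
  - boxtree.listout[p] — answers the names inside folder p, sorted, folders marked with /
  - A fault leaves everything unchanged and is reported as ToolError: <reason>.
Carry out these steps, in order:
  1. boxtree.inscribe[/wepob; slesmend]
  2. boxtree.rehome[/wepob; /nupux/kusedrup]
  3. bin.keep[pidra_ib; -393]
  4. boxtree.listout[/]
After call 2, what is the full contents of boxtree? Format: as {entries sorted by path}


Answer: {nupux/, nupux/kusedrup=slesmend}

Derivation:
$ boxtree.inscribe p: /wepob c: slesmend
:: overwrote
$ boxtree.rehome s: /wepob d: /nupux/kusedrup
:: ok
$ bin.keep k: pidra_ib v: -393
:: patru
$ boxtree.listout p: /
:: [nupux/]


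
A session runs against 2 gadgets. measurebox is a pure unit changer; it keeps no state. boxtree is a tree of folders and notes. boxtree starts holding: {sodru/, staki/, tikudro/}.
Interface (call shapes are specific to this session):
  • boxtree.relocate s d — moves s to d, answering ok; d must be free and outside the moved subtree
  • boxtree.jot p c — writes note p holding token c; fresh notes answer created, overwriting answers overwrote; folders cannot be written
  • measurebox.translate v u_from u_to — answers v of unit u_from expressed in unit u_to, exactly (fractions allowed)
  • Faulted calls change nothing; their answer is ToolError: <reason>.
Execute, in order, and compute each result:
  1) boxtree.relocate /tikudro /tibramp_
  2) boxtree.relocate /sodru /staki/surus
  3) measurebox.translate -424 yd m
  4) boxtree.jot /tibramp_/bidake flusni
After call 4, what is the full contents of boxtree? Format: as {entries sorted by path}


·→ boxtree.relocate(s='/tikudro', d='/tibramp_')
·← ok
·→ boxtree.relocate(s='/sodru', d='/staki/surus')
·← ok
·→ measurebox.translate(v='-424', u_from='yd', u_to='m')
·← -242316/625
·→ boxtree.jot(p='/tibramp_/bidake', c='flusni')
·← created

Answer: {staki/, staki/surus/, tibramp_/, tibramp_/bidake=flusni}


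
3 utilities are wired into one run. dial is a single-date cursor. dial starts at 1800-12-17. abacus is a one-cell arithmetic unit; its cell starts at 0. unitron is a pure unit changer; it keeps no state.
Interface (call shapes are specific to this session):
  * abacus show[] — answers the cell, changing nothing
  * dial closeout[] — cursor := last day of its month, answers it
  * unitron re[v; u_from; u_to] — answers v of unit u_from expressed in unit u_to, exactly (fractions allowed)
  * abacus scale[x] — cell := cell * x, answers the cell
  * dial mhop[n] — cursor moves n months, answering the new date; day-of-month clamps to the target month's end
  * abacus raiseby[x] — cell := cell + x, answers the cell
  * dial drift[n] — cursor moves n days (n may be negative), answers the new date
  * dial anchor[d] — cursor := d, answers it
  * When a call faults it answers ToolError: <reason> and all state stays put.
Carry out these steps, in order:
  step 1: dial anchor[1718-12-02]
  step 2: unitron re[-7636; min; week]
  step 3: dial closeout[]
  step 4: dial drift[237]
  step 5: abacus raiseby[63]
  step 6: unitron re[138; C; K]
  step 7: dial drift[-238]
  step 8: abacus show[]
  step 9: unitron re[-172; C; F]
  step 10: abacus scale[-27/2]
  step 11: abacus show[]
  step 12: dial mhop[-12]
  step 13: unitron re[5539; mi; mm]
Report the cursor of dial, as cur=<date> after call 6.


Answer: cur=1719-08-25

Derivation:
! dial anchor(1718-12-02) => 1718-12-02
! unitron re(-7636, min, week) => -1909/2520
! dial closeout() => 1718-12-31
! dial drift(237) => 1719-08-25
! abacus raiseby(63) => 63
! unitron re(138, C, K) => 8223/20
! dial drift(-238) => 1718-12-30
! abacus show() => 63
! unitron re(-172, C, F) => -1388/5
! abacus scale(-27/2) => -1701/2
! abacus show() => -1701/2
! dial mhop(-12) => 1717-12-30
! unitron re(5539, mi, mm) => 8914156416


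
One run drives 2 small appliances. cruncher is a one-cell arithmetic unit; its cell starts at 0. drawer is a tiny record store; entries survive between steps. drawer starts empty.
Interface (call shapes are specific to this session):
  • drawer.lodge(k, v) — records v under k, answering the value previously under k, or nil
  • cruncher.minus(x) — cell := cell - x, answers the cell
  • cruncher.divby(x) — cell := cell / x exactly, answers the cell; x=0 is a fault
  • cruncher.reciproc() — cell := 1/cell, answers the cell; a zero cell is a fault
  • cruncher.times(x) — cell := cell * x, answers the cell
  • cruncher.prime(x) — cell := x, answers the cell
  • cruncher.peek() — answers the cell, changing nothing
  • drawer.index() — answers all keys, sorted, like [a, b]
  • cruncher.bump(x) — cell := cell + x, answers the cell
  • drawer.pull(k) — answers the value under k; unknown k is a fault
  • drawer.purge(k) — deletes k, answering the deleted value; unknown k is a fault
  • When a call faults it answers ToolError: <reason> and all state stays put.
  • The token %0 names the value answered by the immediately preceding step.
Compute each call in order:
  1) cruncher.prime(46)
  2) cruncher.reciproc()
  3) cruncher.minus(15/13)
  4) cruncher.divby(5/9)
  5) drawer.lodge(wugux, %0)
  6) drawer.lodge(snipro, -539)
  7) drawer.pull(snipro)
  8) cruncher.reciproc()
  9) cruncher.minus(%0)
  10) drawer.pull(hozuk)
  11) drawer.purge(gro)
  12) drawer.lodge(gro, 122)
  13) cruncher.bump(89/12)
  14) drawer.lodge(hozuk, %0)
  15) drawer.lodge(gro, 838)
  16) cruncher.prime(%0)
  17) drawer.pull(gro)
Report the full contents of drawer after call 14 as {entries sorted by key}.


-> prime(x=46)
<- 46
-> reciproc()
<- 1/46
-> minus(x=15/13)
<- -677/598
-> divby(x=5/9)
<- -6093/2990
-> lodge(k=wugux, v=%0)
<- nil
-> lodge(k=snipro, v=-539)
<- nil
-> pull(k=snipro)
<- -539
-> reciproc()
<- -2990/6093
-> minus(x=%0)
<- 0
-> pull(k=hozuk)
<- ToolError: no such key hozuk
-> purge(k=gro)
<- ToolError: no such key gro
-> lodge(k=gro, v=122)
<- nil
-> bump(x=89/12)
<- 89/12
-> lodge(k=hozuk, v=%0)
<- nil
-> lodge(k=gro, v=838)
<- 122
-> prime(x=%0)
<- 122
-> pull(k=gro)
<- 838

Answer: {gro=122, hozuk=89/12, snipro=-539, wugux=-6093/2990}


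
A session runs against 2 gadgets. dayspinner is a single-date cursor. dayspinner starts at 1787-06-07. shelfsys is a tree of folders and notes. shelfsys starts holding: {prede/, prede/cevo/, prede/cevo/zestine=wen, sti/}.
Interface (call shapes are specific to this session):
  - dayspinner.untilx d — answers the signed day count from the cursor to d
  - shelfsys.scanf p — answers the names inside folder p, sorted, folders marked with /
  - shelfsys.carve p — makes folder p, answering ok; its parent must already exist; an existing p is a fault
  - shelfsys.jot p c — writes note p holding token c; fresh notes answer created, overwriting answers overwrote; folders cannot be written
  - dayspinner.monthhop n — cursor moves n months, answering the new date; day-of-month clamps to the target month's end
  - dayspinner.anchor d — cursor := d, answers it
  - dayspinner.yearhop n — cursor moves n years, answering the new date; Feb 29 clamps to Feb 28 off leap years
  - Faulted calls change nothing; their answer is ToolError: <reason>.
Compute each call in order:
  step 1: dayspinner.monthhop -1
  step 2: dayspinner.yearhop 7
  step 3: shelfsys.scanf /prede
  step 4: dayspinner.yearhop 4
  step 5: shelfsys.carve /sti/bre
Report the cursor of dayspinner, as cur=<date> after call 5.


$ dayspinner.monthhop n=-1
:: 1787-05-07
$ dayspinner.yearhop n=7
:: 1794-05-07
$ shelfsys.scanf p=/prede
:: [cevo/]
$ dayspinner.yearhop n=4
:: 1798-05-07
$ shelfsys.carve p=/sti/bre
:: ok

Answer: cur=1798-05-07


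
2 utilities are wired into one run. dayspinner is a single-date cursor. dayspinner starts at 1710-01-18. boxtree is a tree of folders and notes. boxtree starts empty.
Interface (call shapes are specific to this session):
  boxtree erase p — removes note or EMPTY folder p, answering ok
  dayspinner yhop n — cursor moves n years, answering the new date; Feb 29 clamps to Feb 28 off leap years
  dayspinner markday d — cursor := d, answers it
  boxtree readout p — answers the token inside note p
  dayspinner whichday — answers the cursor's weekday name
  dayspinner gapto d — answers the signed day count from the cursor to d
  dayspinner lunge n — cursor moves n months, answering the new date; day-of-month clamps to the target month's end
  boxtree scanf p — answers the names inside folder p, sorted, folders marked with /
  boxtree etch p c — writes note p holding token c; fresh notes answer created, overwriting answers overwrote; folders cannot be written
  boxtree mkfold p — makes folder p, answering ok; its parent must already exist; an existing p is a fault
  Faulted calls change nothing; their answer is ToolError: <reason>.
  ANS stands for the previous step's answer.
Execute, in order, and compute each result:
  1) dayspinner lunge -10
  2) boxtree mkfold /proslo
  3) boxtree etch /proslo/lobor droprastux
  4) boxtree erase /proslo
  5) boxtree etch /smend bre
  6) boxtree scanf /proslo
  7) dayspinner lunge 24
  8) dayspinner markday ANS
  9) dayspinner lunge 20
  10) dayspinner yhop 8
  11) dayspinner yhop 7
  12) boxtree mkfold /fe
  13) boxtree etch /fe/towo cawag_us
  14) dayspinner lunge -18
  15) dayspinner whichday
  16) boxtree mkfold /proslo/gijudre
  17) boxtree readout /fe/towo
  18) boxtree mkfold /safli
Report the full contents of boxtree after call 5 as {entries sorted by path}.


% 1. dayspinner lunge(n='-10') -> 1709-03-18
% 2. boxtree mkfold(p='/proslo') -> ok
% 3. boxtree etch(p='/proslo/lobor', c='droprastux') -> created
% 4. boxtree erase(p='/proslo') -> ToolError: not empty
% 5. boxtree etch(p='/smend', c='bre') -> created
% 6. boxtree scanf(p='/proslo') -> [lobor]
% 7. dayspinner lunge(n='24') -> 1711-03-18
% 8. dayspinner markday(d='ANS') -> 1711-03-18
% 9. dayspinner lunge(n='20') -> 1712-11-18
% 10. dayspinner yhop(n='8') -> 1720-11-18
% 11. dayspinner yhop(n='7') -> 1727-11-18
% 12. boxtree mkfold(p='/fe') -> ok
% 13. boxtree etch(p='/fe/towo', c='cawag_us') -> created
% 14. dayspinner lunge(n='-18') -> 1726-05-18
% 15. dayspinner whichday() -> Saturday
% 16. boxtree mkfold(p='/proslo/gijudre') -> ok
% 17. boxtree readout(p='/fe/towo') -> cawag_us
% 18. boxtree mkfold(p='/safli') -> ok

Answer: {proslo/, proslo/lobor=droprastux, smend=bre}


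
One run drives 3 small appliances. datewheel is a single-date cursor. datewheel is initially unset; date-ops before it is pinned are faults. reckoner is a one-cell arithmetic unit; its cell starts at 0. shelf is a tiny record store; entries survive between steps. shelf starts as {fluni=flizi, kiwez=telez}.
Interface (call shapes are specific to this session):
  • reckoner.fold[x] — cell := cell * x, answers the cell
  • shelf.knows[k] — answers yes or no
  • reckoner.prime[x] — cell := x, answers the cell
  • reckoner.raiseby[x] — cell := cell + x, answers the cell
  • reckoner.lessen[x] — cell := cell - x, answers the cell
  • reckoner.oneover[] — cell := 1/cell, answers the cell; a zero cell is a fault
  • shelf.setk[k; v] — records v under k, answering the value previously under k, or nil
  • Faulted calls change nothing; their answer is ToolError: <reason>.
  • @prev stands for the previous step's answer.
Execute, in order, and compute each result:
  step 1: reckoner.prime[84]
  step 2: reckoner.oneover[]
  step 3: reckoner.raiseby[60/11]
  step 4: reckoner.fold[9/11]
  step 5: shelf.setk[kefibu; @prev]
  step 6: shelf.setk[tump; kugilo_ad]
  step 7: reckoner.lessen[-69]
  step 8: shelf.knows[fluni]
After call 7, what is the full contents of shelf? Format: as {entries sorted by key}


Answer: {fluni=flizi, kefibu=15153/3388, kiwez=telez, tump=kugilo_ad}

Derivation:
;; prime(x=84) ~> 84
;; oneover() ~> 1/84
;; raiseby(x=60/11) ~> 5051/924
;; fold(x=9/11) ~> 15153/3388
;; setk(k=kefibu, v=@prev) ~> nil
;; setk(k=tump, v=kugilo_ad) ~> nil
;; lessen(x=-69) ~> 248925/3388
;; knows(k=fluni) ~> yes


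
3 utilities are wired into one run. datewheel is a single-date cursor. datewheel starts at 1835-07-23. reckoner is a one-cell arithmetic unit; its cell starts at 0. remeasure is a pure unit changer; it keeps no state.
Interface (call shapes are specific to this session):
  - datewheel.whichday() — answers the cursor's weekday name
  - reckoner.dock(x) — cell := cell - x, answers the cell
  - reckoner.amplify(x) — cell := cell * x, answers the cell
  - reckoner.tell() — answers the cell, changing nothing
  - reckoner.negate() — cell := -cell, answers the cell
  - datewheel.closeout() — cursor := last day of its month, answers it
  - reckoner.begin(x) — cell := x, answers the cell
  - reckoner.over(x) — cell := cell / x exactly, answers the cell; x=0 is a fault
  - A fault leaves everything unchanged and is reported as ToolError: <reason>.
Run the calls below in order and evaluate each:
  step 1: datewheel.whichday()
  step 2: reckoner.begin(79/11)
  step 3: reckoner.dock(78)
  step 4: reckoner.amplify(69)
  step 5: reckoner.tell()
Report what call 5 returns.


Act: datewheel.whichday[]
Obs: Thursday
Act: reckoner.begin[x: 79/11]
Obs: 79/11
Act: reckoner.dock[x: 78]
Obs: -779/11
Act: reckoner.amplify[x: 69]
Obs: -53751/11
Act: reckoner.tell[]
Obs: -53751/11

Answer: -53751/11


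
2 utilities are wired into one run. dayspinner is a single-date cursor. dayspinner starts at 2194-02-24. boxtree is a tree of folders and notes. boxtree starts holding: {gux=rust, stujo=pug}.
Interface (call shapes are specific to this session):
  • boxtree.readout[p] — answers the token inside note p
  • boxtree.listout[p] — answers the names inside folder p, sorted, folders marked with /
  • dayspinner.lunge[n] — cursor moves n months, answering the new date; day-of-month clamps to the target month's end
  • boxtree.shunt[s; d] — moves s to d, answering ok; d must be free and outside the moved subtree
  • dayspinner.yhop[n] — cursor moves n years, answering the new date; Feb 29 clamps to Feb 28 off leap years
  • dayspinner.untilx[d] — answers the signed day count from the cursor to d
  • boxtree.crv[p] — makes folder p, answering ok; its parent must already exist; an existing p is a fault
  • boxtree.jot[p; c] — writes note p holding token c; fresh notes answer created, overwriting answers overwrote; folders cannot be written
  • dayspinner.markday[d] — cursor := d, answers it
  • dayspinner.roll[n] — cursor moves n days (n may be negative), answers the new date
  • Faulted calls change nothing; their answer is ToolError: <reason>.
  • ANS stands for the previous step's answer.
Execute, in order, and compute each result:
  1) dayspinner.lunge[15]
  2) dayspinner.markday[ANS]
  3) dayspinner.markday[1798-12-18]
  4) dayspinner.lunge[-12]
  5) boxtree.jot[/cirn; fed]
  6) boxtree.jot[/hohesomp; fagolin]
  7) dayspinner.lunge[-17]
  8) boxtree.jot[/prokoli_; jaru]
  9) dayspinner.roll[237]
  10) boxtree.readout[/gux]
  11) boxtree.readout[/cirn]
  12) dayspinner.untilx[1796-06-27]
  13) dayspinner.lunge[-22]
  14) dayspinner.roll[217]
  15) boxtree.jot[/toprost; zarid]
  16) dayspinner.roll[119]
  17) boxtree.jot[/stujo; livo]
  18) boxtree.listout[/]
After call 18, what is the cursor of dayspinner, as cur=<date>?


% dayspinner.lunge n='15'
  2195-05-24
% dayspinner.markday d='ANS'
  2195-05-24
% dayspinner.markday d='1798-12-18'
  1798-12-18
% dayspinner.lunge n='-12'
  1797-12-18
% boxtree.jot p='/cirn' c='fed'
  created
% boxtree.jot p='/hohesomp' c='fagolin'
  created
% dayspinner.lunge n='-17'
  1796-07-18
% boxtree.jot p='/prokoli_' c='jaru'
  created
% dayspinner.roll n='237'
  1797-03-12
% boxtree.readout p='/gux'
  rust
% boxtree.readout p='/cirn'
  fed
% dayspinner.untilx d='1796-06-27'
  -258
% dayspinner.lunge n='-22'
  1795-05-12
% dayspinner.roll n='217'
  1795-12-15
% boxtree.jot p='/toprost' c='zarid'
  created
% dayspinner.roll n='119'
  1796-04-12
% boxtree.jot p='/stujo' c='livo'
  overwrote
% boxtree.listout p='/'
  [cirn, gux, hohesomp, prokoli_, stujo, toprost]

Answer: cur=1796-04-12


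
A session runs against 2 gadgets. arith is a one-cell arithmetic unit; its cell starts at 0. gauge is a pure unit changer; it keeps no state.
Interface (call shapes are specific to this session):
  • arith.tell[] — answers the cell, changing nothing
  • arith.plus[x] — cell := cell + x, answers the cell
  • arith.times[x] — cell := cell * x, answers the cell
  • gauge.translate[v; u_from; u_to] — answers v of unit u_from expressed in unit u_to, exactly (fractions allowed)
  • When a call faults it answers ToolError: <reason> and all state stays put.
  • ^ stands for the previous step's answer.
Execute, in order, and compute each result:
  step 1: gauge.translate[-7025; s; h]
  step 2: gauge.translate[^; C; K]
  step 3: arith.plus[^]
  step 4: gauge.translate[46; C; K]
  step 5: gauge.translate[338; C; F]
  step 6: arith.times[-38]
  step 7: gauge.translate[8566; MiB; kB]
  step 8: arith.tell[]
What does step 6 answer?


I try gauge.translate(v=-7025, u_from=s, u_to=h), yielding -281/144.
I try gauge.translate(v=^, u_from=C, u_to=K), which returns 195263/720.
I try arith.plus(x=^), yielding 195263/720.
I try gauge.translate(v=46, u_from=C, u_to=K), which returns 6383/20.
Invoking gauge.translate(v=338, u_from=C, u_to=F), and observe 3202/5.
I call arith.times(x=-38), and see -3709997/360.
I try gauge.translate(v=8566, u_from=MiB, u_to=kB), → 1122762752/125.
Using arith.tell(), yielding -3709997/360.

Answer: -3709997/360


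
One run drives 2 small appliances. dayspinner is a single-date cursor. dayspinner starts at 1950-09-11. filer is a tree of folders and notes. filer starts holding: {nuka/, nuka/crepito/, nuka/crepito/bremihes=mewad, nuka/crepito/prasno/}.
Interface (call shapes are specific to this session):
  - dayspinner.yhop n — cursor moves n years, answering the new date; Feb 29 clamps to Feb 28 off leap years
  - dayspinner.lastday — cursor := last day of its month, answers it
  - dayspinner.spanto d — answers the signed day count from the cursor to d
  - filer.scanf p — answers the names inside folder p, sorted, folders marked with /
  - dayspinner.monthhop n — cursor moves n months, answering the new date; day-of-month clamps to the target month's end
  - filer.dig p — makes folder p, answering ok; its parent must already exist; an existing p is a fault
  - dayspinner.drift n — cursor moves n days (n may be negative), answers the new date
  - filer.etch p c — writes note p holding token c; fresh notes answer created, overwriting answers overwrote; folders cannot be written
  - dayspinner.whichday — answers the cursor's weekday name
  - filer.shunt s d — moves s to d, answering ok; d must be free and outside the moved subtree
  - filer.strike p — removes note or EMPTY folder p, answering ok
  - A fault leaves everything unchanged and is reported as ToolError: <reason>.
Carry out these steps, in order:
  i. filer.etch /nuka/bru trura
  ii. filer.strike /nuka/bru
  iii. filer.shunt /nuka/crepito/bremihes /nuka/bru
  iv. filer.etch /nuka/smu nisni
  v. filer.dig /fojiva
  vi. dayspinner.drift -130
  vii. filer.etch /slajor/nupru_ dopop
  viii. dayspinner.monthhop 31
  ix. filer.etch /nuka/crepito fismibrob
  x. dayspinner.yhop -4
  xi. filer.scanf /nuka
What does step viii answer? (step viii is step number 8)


;; 1. filer.etch(/nuka/bru, trura) : created
;; 2. filer.strike(/nuka/bru) : ok
;; 3. filer.shunt(/nuka/crepito/bremihes, /nuka/bru) : ok
;; 4. filer.etch(/nuka/smu, nisni) : created
;; 5. filer.dig(/fojiva) : ok
;; 6. dayspinner.drift(-130) : 1950-05-04
;; 7. filer.etch(/slajor/nupru_, dopop) : ToolError: no parent
;; 8. dayspinner.monthhop(31) : 1952-12-04
;; 9. filer.etch(/nuka/crepito, fismibrob) : ToolError: is a directory
;; 10. dayspinner.yhop(-4) : 1948-12-04
;; 11. filer.scanf(/nuka) : [bru, crepito/, smu]

Answer: 1952-12-04
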